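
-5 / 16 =-0.31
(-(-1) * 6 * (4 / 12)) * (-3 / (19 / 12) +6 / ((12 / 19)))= 289 / 19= 15.21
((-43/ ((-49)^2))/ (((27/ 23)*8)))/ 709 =-989/ 367698744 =-0.00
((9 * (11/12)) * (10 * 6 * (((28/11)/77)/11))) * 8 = 1440/121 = 11.90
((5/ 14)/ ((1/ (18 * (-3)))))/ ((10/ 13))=-351/ 14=-25.07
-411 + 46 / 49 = -20093 / 49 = -410.06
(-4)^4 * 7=1792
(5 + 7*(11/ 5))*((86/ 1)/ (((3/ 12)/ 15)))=105264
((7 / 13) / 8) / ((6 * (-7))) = -1 / 624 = -0.00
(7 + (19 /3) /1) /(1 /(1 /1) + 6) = 40 /21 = 1.90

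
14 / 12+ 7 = 49 / 6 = 8.17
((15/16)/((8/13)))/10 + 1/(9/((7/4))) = 799/2304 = 0.35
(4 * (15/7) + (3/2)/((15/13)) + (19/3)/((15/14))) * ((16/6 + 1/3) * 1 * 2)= 9943/105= 94.70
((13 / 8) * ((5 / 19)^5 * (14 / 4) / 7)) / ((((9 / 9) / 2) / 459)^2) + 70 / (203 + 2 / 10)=271853900425 / 314464573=864.50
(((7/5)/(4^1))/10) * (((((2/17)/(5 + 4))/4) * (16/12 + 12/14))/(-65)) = -23/5967000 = -0.00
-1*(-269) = 269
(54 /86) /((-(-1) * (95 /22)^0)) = 27 /43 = 0.63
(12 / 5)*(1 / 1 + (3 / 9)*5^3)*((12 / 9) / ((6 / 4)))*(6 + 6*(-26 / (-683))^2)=765403136 / 1399467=546.92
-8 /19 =-0.42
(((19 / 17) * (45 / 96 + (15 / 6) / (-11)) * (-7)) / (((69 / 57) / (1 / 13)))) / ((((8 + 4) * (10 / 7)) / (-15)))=88445 / 841984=0.11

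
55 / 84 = 0.65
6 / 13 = 0.46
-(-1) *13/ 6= 13/ 6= 2.17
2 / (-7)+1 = 5 / 7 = 0.71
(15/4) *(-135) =-2025/4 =-506.25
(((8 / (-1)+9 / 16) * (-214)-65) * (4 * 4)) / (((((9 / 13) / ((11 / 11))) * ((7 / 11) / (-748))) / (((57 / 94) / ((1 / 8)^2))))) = -529507739904 / 329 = -1609446017.95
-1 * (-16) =16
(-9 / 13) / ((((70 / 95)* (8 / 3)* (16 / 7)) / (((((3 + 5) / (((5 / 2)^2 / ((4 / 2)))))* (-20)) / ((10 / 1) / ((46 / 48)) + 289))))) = 11799 / 447655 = 0.03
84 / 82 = 42 / 41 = 1.02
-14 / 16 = -7 / 8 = -0.88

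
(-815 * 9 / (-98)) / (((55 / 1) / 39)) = 57213 / 1078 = 53.07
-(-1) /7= 1 /7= 0.14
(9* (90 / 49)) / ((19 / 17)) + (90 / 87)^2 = 12418470 / 782971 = 15.86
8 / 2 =4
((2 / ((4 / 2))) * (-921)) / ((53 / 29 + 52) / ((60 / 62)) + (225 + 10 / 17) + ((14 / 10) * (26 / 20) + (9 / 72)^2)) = -2179454400 / 669799343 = -3.25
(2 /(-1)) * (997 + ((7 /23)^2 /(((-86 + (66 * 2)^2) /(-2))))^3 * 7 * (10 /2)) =-192308809317260992040364 /96443735866229187701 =-1994.00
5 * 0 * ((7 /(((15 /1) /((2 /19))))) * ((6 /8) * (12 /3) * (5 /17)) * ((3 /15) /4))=0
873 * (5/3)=1455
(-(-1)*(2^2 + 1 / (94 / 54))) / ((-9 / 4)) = -860 / 423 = -2.03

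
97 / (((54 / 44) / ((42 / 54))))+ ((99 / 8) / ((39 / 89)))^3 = 6173079660011 / 273341952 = 22583.73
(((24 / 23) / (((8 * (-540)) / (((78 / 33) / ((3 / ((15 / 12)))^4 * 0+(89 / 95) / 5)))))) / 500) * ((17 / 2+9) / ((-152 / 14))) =637 / 64848960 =0.00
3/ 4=0.75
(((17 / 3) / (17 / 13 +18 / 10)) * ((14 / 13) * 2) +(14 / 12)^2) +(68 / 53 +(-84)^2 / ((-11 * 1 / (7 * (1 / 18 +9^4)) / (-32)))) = 1998389102584571 / 2119788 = 942730642.21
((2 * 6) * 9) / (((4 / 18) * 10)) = 243 / 5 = 48.60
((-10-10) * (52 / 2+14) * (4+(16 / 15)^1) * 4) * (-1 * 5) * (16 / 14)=1945600 / 21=92647.62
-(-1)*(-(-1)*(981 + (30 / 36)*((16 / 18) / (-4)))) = 26482 / 27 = 980.81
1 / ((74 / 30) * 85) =3 / 629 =0.00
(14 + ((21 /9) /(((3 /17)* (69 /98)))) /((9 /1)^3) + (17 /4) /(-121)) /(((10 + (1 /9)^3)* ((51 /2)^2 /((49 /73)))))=150209722411 /104022498555063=0.00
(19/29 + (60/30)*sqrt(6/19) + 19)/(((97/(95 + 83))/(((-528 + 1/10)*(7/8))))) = -187462569/11252- 3288817*sqrt(114)/36860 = -17613.04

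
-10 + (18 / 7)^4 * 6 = 605846 / 2401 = 252.33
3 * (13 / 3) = 13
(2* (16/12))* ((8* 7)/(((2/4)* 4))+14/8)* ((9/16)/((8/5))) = 1785/64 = 27.89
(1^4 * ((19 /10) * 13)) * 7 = 1729 /10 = 172.90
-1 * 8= -8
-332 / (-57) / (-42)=-166 / 1197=-0.14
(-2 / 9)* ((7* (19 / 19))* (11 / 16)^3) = -9317 / 18432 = -0.51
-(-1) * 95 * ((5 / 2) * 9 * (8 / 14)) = 8550 / 7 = 1221.43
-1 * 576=-576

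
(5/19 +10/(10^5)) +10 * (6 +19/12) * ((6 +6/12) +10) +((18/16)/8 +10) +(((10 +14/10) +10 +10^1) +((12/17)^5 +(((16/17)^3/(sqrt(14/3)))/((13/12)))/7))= 24576 * sqrt(42)/3129581 +1395512333644007/1079091320000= 1293.28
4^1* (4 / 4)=4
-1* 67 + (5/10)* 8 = -63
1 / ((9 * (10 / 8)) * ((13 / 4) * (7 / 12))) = 64 / 1365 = 0.05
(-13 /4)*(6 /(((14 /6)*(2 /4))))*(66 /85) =-7722 /595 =-12.98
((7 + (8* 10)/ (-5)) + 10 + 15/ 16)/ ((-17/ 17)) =-31/ 16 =-1.94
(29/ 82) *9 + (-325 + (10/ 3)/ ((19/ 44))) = -1468093/ 4674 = -314.10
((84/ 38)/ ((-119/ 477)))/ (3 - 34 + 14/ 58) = 41499/ 144058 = 0.29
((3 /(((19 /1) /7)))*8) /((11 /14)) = 2352 /209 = 11.25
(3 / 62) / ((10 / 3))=9 / 620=0.01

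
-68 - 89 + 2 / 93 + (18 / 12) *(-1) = -29477 / 186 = -158.48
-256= -256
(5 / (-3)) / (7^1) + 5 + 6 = 226 / 21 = 10.76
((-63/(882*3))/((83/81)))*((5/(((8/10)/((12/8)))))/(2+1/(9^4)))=-13286025/121991408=-0.11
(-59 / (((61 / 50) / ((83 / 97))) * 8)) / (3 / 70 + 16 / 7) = -2.22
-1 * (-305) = 305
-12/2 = -6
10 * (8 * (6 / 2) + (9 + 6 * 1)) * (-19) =-7410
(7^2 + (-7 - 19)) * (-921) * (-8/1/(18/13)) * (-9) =-1101516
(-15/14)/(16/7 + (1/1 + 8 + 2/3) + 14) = -9/218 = -0.04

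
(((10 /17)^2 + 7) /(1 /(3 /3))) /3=2123 /867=2.45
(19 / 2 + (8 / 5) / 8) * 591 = 57327 / 10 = 5732.70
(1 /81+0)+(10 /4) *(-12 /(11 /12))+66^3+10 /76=9732936361 /33858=287463.42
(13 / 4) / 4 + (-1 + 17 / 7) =251 / 112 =2.24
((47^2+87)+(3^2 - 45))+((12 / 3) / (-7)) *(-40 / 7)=110900 / 49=2263.27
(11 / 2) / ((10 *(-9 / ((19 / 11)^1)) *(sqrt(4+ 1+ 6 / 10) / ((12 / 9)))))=-19 *sqrt(35) / 1890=-0.06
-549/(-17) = 549/17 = 32.29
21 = 21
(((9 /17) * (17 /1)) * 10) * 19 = 1710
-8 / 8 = -1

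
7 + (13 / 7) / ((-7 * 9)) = 6.97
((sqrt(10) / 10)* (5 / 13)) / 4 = sqrt(10) / 104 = 0.03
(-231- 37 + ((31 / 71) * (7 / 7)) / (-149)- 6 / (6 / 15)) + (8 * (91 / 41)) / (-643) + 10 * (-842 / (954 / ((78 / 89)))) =-1147545019797676 / 3946631498727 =-290.77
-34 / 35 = -0.97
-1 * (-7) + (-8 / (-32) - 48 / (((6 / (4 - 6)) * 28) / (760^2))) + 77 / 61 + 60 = 563854619 / 1708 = 330125.66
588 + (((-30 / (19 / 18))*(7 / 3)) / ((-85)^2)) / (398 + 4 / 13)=13931874474 / 23693665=588.00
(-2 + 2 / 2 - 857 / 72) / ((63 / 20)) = -4645 / 1134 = -4.10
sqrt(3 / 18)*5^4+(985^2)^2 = 625*sqrt(6) / 6+941336550625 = 941336550880.16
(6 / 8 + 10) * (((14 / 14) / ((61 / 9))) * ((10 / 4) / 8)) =1935 / 3904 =0.50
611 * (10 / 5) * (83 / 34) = 50713 / 17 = 2983.12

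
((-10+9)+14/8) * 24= 18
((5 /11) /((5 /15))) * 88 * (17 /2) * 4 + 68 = 4148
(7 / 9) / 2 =7 / 18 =0.39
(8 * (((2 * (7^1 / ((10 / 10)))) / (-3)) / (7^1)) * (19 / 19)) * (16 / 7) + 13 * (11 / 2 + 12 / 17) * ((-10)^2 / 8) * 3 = 4302817 / 1428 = 3013.18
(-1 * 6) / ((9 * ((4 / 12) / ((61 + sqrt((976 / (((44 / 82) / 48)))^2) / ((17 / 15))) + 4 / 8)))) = -28834521 / 187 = -154195.30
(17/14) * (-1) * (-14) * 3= 51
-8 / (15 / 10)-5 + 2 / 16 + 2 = -197 / 24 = -8.21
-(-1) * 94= 94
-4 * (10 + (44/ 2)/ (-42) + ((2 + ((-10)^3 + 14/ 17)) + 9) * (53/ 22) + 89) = 35847710/ 3927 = 9128.52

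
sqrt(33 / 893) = sqrt(29469) / 893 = 0.19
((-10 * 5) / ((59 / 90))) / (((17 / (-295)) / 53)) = 1192500 / 17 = 70147.06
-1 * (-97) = 97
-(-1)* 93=93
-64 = -64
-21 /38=-0.55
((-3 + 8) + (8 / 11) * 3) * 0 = 0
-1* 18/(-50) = 9/25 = 0.36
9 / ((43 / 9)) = 81 / 43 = 1.88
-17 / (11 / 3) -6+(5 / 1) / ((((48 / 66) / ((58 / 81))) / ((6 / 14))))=-70907 / 8316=-8.53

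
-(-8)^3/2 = 256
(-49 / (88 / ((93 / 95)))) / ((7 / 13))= -8463 / 8360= -1.01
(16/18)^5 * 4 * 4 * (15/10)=13.32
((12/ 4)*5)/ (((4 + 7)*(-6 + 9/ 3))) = -5/ 11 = -0.45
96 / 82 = 48 / 41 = 1.17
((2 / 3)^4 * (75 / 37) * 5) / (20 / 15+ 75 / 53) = 106000 / 145521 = 0.73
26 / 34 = 13 / 17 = 0.76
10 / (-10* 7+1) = -10 / 69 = -0.14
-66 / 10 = -33 / 5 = -6.60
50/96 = 25/48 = 0.52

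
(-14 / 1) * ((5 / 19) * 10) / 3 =-700 / 57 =-12.28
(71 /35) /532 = 71 /18620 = 0.00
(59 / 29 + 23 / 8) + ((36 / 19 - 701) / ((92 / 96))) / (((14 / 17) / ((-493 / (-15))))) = -103292014739 / 3548440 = -29109.13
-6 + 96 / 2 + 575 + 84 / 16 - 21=2405 / 4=601.25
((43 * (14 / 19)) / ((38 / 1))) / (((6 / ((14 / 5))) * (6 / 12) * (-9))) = -4214 / 48735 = -0.09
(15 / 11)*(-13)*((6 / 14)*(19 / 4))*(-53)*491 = 289245645 / 308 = 939109.24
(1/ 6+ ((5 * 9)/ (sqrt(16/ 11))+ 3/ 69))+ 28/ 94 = 3295/ 6486+ 45 * sqrt(11)/ 4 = 37.82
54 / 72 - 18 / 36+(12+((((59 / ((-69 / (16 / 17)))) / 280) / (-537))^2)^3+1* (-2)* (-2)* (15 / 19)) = 134461808463569269885904132343873311651265301699 / 8726812504894333485336220374154018866670687500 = 15.41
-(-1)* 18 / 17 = 18 / 17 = 1.06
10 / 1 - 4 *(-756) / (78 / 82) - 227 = 38507 / 13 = 2962.08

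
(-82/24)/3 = -41/36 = -1.14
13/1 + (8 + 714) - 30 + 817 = 1522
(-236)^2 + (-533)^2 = 339785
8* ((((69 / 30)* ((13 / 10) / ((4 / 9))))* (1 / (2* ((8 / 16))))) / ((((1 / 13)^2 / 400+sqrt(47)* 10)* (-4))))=909558 / 21477871999999 -614861208000* sqrt(47) / 21477871999999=-0.20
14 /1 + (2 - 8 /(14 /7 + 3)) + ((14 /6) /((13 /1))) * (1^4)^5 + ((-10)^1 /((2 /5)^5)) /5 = -563887 /3120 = -180.73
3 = 3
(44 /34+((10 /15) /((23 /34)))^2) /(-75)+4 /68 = 6949 /242811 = 0.03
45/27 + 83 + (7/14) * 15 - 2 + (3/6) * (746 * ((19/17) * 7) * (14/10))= 2129563/510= 4175.61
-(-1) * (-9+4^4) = 247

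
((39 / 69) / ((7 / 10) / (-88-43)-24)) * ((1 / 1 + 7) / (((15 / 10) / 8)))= -167680 / 166911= -1.00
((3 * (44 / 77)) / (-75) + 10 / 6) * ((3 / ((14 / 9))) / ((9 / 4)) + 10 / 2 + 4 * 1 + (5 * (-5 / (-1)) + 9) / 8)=68177 / 2940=23.19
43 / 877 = 0.05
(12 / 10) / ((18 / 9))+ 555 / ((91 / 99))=274998 / 455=604.39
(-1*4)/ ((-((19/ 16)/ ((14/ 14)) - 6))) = -64/ 77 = -0.83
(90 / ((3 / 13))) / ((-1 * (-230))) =39 / 23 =1.70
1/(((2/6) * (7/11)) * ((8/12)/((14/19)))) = 99/19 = 5.21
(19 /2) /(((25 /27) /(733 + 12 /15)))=1882197 /250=7528.79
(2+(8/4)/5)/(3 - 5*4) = -12/85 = -0.14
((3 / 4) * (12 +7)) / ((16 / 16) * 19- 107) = -57 / 352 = -0.16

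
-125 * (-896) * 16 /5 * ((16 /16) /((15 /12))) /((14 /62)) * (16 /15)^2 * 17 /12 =276299776 /135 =2046665.01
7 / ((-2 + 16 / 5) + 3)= 5 / 3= 1.67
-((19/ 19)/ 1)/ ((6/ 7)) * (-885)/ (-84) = -295/ 24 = -12.29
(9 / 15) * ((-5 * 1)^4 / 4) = 375 / 4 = 93.75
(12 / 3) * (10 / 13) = 40 / 13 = 3.08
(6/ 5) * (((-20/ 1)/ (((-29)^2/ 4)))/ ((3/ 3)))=-96/ 841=-0.11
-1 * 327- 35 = -362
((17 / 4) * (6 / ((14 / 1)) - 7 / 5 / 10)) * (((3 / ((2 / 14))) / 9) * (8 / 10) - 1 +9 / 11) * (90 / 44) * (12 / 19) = 2147967 / 804650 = 2.67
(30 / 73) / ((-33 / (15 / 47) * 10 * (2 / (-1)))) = 15 / 75482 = 0.00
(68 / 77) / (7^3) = 68 / 26411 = 0.00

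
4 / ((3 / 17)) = 68 / 3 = 22.67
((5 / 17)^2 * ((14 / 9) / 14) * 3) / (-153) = -25 / 132651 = -0.00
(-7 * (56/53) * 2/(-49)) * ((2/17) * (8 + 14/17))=4800/15317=0.31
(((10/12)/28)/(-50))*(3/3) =-1/1680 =-0.00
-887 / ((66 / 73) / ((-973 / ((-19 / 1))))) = -63002723 / 1254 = -50241.41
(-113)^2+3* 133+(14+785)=13967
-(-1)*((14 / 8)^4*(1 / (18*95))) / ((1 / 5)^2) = 0.14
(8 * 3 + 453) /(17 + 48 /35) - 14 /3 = 21.30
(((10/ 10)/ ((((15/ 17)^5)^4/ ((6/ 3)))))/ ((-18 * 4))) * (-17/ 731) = 4064231406647572522401601/ 514749741816329956054687500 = 0.01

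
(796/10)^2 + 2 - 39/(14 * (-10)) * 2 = 6338.72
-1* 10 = -10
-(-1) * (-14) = -14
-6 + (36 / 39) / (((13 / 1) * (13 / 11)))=-13050 / 2197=-5.94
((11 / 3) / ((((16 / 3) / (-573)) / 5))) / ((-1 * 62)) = 31515 / 992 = 31.77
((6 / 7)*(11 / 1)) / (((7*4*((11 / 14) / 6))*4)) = 9 / 14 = 0.64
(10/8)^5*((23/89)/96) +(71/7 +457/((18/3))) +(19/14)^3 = 88.82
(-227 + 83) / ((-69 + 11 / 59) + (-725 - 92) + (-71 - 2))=4248 / 28285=0.15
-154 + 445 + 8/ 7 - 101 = 1338/ 7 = 191.14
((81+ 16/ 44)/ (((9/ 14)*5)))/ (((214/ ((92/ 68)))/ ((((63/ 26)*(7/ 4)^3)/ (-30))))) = -69194419/ 998849280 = -0.07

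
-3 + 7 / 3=-2 / 3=-0.67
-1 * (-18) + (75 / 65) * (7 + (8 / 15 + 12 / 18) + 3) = 402 / 13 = 30.92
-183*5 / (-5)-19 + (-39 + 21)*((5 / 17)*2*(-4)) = 3508 / 17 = 206.35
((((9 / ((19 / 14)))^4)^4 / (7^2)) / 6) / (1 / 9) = 123544637918510766117103043444736 / 288441413567621167681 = 428317960276.35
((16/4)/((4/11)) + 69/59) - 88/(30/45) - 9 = -7601/59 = -128.83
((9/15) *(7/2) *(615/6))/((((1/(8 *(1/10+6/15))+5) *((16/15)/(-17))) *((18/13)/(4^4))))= -362440/3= -120813.33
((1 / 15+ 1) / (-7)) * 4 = -64 / 105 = -0.61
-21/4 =-5.25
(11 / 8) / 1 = 11 / 8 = 1.38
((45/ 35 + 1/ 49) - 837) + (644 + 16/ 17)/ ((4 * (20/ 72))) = -1063103/ 4165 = -255.25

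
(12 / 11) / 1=12 / 11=1.09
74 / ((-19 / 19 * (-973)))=74 / 973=0.08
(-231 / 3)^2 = 5929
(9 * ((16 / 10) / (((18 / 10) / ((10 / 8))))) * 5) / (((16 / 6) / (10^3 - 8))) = 18600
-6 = -6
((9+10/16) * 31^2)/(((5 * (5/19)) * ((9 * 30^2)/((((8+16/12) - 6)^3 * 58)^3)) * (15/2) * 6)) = 2743163506160000/14348907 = 191175781.27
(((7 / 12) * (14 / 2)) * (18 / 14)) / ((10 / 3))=63 / 40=1.58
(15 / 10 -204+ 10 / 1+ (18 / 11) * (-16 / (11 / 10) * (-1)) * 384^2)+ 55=849313285 / 242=3509559.03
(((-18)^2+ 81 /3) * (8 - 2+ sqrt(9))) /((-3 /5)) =-5265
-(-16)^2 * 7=-1792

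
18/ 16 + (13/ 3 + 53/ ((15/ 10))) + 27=1627/ 24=67.79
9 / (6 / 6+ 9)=9 / 10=0.90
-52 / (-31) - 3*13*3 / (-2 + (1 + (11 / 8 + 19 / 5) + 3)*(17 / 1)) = 58396 / 63643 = 0.92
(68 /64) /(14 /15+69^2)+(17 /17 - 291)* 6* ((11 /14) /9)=-3645730805 /24000144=-151.90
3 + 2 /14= 22 /7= 3.14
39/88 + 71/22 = 323/88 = 3.67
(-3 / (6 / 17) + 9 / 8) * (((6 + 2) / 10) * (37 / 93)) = -2.35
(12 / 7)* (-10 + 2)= -96 / 7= -13.71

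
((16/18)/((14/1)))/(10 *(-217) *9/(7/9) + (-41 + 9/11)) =-11/4357269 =-0.00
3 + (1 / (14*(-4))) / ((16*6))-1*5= -10753 / 5376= -2.00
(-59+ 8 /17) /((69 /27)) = -22.90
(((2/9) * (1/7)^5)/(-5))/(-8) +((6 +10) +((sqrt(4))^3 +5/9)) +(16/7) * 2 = 88116701/3025260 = 29.13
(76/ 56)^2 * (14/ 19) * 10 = 95/ 7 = 13.57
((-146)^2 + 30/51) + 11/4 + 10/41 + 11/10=297210309/13940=21320.68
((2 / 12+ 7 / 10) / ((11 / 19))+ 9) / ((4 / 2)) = 866 / 165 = 5.25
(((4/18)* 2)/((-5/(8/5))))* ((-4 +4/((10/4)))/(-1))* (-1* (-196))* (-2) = 50176/375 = 133.80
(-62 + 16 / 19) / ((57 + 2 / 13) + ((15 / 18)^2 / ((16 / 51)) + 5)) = -2900352 / 3052559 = -0.95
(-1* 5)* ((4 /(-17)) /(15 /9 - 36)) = -60 /1751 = -0.03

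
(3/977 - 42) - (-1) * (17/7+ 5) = -236413/6839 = -34.57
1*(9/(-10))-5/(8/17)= -461/40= -11.52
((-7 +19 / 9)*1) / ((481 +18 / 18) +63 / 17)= -748 / 74313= -0.01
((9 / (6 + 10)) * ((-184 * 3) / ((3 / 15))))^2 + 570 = 9643305 / 4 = 2410826.25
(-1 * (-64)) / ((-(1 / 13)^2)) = -10816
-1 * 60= -60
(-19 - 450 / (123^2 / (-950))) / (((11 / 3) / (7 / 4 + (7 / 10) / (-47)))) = 76139973 / 17381540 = 4.38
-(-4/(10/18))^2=-1296/25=-51.84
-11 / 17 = -0.65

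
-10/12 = -5/6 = -0.83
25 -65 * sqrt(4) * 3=-365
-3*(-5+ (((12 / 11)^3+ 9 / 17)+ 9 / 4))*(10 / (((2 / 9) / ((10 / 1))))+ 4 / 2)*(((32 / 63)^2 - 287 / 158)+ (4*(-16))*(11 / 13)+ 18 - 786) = -63343545306876319 / 61487560134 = -1030184.73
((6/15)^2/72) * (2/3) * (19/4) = 19/2700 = 0.01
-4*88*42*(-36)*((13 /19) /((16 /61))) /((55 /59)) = 1489304.08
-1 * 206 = -206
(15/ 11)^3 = 3375/ 1331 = 2.54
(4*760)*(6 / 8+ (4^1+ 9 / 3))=23560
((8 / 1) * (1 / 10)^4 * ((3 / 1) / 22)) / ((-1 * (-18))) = 1 / 165000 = 0.00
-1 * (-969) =969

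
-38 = -38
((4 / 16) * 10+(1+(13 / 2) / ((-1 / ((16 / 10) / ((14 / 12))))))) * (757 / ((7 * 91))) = -6.43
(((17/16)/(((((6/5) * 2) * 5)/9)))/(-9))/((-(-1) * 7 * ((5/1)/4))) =-17/1680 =-0.01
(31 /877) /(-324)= -31 /284148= -0.00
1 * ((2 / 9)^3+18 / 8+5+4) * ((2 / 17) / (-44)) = -32837 / 1090584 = -0.03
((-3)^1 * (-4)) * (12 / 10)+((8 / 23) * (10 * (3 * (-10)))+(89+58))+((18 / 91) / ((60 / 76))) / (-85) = 50746713 / 889525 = 57.05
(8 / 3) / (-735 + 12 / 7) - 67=-67.00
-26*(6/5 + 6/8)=-50.70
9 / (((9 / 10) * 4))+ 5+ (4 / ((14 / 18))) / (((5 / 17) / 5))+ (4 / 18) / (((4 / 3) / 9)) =675 / 7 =96.43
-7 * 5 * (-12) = 420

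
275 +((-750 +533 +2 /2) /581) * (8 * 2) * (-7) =26281 /83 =316.64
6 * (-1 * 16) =-96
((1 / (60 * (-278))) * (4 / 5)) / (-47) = 1 / 979950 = 0.00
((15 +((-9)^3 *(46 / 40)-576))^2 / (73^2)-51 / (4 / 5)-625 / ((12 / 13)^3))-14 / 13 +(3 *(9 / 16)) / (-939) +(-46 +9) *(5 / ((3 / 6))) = -807469942437937 / 936735883200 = -862.00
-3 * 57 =-171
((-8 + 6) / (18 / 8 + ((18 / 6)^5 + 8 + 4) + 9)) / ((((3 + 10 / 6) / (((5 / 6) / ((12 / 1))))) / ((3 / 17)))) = -1 / 50694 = -0.00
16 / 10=8 / 5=1.60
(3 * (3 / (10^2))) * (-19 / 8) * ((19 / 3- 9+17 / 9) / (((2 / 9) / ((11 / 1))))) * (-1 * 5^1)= -41.15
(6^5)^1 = 7776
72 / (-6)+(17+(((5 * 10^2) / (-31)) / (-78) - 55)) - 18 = -67.79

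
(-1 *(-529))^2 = 279841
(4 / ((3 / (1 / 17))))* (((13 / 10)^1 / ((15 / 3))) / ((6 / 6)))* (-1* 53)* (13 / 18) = -8957 / 11475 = -0.78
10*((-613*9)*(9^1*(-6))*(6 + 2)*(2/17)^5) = 762670080/1419857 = 537.15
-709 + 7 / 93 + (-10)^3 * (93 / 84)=-1182260 / 651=-1816.07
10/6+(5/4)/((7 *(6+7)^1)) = 1835/1092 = 1.68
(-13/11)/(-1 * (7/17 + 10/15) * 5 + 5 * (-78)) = 663/221815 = 0.00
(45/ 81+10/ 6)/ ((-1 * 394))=-10/ 1773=-0.01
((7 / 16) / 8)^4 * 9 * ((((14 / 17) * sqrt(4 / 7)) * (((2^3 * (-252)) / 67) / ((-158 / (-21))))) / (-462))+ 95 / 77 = 1361367 * sqrt(7) / 8302968700928+ 95 / 77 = 1.23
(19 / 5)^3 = 6859 / 125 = 54.87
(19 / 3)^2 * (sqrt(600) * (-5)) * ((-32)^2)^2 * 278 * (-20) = 105232990208000 * sqrt(6) / 9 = 28640792235210.96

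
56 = 56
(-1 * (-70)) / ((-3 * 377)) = -70 / 1131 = -0.06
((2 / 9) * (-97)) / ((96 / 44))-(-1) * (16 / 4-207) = -22991 / 108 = -212.88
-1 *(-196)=196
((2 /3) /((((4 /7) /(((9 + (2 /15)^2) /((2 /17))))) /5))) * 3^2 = 241451 /60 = 4024.18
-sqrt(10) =-3.16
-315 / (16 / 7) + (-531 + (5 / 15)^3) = -288911 / 432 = -668.78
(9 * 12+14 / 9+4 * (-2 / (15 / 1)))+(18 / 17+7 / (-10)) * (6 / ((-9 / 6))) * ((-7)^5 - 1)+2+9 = 18547001 / 765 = 24244.45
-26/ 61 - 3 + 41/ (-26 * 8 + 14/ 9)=-410831/ 113338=-3.62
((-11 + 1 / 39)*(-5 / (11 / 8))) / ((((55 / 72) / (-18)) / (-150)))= 221875200 / 1573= 141052.26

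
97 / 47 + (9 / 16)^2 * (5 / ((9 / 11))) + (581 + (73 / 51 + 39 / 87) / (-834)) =31230542773 / 53385984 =585.00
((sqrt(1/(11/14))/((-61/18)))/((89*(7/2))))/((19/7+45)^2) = -63*sqrt(154)/1665503191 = -0.00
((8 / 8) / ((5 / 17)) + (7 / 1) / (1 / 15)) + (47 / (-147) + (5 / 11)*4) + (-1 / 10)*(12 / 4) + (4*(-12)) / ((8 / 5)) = 1287107 / 16170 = 79.60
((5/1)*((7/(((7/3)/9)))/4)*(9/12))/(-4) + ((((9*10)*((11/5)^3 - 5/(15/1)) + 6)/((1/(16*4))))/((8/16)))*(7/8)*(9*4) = 6027475059/1600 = 3767171.91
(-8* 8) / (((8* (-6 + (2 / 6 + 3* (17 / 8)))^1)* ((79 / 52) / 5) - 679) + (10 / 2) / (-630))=1048320 / 11093947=0.09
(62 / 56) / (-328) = -31 / 9184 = -0.00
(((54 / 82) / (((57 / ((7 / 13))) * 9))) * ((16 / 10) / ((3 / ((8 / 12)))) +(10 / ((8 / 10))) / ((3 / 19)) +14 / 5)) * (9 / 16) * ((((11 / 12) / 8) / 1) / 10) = 570493 / 1555507200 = 0.00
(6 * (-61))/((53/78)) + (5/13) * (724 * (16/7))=471892/4823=97.84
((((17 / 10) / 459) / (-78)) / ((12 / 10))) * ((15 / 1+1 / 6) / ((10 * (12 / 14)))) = -49 / 699840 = -0.00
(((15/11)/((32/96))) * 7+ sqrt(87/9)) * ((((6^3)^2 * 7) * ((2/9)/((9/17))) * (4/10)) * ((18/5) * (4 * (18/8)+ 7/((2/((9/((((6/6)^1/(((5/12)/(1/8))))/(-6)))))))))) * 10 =-386157155328/11 - 2043159552 * sqrt(87)/5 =-38916660660.40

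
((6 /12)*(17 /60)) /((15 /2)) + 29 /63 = 3019 /6300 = 0.48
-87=-87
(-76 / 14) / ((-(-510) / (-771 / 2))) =4883 / 1190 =4.10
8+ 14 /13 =118 /13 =9.08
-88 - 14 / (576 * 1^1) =-25351 / 288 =-88.02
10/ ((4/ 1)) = 5/ 2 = 2.50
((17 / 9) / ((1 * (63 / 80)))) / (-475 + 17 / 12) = -5440 / 1074087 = -0.01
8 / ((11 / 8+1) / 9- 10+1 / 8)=-144 / 173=-0.83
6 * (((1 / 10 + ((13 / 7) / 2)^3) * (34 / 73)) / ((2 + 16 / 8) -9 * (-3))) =630207 / 7762090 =0.08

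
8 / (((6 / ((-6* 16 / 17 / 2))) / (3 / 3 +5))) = -384 / 17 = -22.59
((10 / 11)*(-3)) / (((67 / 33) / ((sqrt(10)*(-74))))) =6660*sqrt(10) / 67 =314.34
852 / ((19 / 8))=6816 / 19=358.74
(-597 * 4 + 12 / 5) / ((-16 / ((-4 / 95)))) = -2982 / 475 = -6.28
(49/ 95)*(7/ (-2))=-343/ 190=-1.81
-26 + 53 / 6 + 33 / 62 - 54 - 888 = -89153 / 93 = -958.63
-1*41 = -41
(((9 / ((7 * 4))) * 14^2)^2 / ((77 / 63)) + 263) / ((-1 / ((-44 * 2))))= 308912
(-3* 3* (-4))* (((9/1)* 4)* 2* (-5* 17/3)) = -73440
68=68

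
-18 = -18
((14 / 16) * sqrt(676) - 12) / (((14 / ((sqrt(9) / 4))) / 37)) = 4773 / 224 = 21.31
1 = 1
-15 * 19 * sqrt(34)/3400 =-57 * sqrt(34)/680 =-0.49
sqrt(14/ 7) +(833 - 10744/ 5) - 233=-7744/ 5 +sqrt(2)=-1547.39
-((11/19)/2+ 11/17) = -605/646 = -0.94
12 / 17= 0.71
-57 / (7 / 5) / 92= -285 / 644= -0.44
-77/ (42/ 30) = -55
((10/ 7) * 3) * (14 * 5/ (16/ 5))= 375/ 4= 93.75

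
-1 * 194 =-194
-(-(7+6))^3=2197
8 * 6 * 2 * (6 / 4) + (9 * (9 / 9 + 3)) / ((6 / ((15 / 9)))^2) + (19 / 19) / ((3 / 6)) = 1339 / 9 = 148.78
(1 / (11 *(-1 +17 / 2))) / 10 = 1 / 825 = 0.00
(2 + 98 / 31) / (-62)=-80 / 961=-0.08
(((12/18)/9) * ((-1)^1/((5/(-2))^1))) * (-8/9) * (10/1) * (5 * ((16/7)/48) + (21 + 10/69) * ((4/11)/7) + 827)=-93886976/430353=-218.16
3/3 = 1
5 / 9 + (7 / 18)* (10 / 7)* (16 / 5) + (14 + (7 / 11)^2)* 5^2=131572 / 363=362.46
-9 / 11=-0.82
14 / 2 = 7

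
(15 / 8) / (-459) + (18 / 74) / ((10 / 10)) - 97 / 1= -96.76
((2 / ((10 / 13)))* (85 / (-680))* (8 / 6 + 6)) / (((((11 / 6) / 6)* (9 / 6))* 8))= -13 / 20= -0.65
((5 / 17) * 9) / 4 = 45 / 68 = 0.66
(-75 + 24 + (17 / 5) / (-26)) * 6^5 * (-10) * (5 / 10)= 25843536 / 13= 1987964.31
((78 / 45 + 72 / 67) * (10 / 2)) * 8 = 22576 / 201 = 112.32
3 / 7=0.43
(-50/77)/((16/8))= -25/77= -0.32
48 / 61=0.79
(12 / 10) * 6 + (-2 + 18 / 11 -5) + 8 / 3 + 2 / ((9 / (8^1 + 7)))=431 / 55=7.84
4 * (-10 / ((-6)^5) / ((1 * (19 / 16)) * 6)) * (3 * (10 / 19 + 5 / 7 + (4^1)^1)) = 6970 / 614061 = 0.01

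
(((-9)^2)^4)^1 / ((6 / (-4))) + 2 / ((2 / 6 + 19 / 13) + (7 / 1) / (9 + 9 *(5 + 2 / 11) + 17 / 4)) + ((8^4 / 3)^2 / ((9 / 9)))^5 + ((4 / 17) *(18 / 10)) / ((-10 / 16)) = 22510592826041353332042970000000.00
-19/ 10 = -1.90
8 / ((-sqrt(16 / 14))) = -2 * sqrt(14) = -7.48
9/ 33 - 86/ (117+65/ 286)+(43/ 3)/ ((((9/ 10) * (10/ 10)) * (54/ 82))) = 490613795/ 20681001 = 23.72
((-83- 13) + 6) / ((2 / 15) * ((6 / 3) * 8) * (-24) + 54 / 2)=450 / 121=3.72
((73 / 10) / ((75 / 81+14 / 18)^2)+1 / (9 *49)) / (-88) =-23489857 / 821177280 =-0.03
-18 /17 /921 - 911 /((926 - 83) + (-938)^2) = -10038631 /4596305453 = -0.00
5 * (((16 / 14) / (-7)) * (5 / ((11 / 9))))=-1800 / 539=-3.34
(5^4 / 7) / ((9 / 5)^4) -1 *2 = 298771 / 45927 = 6.51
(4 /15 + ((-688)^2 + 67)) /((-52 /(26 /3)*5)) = -7101169 /450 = -15780.38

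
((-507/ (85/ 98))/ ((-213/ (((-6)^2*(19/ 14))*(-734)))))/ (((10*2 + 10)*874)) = -3.75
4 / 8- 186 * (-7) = 2605 / 2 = 1302.50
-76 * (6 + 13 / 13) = -532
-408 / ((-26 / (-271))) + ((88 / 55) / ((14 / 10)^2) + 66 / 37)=-100168610 / 23569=-4250.02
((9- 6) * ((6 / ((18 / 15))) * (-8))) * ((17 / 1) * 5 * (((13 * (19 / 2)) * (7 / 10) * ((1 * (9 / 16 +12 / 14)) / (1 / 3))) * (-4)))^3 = 120526909328218567005 / 512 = 235404119781676888.68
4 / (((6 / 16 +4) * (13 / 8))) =256 / 455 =0.56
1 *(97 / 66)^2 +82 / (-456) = 1.98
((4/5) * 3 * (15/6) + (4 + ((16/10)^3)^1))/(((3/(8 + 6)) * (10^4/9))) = 18501/312500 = 0.06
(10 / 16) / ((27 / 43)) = 215 / 216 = 1.00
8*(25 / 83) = 2.41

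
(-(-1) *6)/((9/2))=1.33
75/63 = 1.19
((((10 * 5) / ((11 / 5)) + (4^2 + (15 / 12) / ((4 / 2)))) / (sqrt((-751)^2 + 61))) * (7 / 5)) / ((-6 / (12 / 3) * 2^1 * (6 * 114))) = -24241 * sqrt(564062) / 509280298560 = -0.00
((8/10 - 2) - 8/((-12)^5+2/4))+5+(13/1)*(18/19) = 761923573/47277985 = 16.12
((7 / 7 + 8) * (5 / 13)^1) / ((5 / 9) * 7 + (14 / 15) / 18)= 6075 / 6916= 0.88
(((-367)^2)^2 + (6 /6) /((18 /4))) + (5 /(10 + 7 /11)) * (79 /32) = 67920378448601 /3744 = 18141126722.38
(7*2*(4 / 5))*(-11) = -616 / 5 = -123.20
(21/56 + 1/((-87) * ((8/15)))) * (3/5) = 123/580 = 0.21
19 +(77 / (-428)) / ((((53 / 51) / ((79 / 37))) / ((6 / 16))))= 126644117 / 6714464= 18.86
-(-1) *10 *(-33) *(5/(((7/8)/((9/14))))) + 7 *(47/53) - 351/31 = -98005996/80507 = -1217.36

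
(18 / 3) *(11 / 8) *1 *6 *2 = 99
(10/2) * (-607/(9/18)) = -6070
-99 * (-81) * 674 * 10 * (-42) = -2270018520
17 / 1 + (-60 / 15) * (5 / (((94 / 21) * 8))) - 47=-30.56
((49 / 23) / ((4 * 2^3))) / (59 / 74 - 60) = -0.00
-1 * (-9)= 9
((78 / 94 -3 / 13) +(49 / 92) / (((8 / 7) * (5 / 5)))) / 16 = 478949 / 7195136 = 0.07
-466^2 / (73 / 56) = -12160736 / 73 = -166585.42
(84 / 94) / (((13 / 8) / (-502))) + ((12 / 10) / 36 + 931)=12005681 / 18330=654.97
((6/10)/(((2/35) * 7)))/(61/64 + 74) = 32/1599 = 0.02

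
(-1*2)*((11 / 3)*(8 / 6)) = -88 / 9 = -9.78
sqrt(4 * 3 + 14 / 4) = sqrt(62) / 2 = 3.94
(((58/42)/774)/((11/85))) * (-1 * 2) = -2465/89397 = -0.03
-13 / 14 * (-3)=39 / 14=2.79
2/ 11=0.18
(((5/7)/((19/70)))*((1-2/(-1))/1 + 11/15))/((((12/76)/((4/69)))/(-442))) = -990080/621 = -1594.33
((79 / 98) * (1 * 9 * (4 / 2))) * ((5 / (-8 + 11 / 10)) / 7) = -11850 / 7889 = -1.50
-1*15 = -15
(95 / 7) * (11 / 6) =1045 / 42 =24.88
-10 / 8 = -5 / 4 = -1.25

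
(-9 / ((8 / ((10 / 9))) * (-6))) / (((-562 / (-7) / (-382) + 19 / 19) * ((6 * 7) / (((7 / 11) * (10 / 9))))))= 33425 / 7527168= 0.00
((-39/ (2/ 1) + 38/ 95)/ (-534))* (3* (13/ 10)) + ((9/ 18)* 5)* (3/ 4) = 17929/ 8900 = 2.01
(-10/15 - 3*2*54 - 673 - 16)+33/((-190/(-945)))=-96847/114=-849.54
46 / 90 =23 / 45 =0.51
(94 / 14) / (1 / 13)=611 / 7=87.29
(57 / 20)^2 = 8.12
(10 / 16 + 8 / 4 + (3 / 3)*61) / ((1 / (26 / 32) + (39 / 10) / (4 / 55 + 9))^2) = 21419315021 / 928374050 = 23.07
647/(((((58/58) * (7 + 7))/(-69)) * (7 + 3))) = -44643/140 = -318.88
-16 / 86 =-8 / 43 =-0.19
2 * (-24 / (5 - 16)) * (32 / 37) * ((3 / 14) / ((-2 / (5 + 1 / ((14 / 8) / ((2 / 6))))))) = -41856 / 19943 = -2.10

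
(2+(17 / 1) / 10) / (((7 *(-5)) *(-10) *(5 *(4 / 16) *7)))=37 / 30625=0.00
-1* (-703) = 703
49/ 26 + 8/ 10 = 349/ 130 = 2.68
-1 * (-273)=273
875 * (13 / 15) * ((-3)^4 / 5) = 12285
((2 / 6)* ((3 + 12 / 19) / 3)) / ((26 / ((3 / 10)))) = 23 / 4940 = 0.00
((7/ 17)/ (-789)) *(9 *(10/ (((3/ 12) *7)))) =-120/ 4471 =-0.03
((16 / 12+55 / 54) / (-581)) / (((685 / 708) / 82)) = -1228852 / 3581865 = -0.34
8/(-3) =-8/3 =-2.67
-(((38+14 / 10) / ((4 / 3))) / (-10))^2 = -349281 / 40000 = -8.73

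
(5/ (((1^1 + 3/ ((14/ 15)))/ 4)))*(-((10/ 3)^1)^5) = -28000000/ 14337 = -1952.99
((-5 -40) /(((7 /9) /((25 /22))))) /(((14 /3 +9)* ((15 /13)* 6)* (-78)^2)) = -75 /656656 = -0.00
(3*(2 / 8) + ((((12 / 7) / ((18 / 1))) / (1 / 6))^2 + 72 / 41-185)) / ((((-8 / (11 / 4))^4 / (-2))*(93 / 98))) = 21432915977 / 3998220288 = 5.36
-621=-621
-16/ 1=-16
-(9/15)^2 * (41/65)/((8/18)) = -3321/6500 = -0.51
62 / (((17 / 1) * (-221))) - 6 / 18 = -3943 / 11271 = -0.35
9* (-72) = -648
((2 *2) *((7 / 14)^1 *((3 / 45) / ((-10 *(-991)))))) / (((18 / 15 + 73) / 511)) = 73 / 787845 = 0.00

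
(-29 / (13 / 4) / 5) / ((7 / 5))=-116 / 91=-1.27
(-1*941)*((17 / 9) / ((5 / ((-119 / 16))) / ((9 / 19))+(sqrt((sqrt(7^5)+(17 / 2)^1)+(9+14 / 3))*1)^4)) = -188080179680876 / 1628192420297523+23621102884624*sqrt(7) / 1628192420297523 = -0.08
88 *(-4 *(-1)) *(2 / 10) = 352 / 5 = 70.40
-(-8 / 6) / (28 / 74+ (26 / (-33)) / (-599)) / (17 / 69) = 16821717 / 1180225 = 14.25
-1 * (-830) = 830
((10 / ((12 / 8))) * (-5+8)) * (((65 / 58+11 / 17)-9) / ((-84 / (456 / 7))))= 112.17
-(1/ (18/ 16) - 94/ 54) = 23/ 27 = 0.85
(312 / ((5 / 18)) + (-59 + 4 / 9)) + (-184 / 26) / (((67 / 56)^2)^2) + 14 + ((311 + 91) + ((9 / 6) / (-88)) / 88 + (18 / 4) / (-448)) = 943956538693510541 / 639025900793280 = 1477.18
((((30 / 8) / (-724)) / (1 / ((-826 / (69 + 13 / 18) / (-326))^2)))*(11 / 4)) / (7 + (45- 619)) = 804111 / 24237689279120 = 0.00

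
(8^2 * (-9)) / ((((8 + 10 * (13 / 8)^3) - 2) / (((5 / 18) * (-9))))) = 368640 / 12521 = 29.44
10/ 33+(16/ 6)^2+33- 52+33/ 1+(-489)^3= -11576084611/ 99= -116930147.59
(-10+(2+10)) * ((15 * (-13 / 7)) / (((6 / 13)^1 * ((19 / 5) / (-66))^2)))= -92020500 / 2527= -36414.92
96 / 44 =24 / 11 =2.18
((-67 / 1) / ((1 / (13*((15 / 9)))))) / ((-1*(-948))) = -4355 / 2844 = -1.53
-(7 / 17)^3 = -343 / 4913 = -0.07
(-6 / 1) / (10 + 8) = -1 / 3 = -0.33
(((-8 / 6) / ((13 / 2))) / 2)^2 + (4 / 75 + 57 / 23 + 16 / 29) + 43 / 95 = 1709011024 / 481890825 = 3.55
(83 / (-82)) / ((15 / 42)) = -581 / 205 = -2.83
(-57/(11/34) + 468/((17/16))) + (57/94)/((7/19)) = 32722197/123046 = 265.93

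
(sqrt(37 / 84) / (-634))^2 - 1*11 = -371407307 / 33764304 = -11.00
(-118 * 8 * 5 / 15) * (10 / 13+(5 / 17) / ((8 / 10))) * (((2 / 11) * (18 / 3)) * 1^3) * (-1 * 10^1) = 9487200 / 2431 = 3902.59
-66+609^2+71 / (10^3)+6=370821071 / 1000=370821.07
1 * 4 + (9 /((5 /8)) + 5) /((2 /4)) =214 /5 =42.80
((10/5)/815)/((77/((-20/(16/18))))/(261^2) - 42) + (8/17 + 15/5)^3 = 2155045157691637/51552260251618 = 41.80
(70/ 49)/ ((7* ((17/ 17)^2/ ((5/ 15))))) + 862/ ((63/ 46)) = 277594/ 441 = 629.46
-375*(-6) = 2250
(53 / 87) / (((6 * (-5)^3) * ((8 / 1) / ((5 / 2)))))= -53 / 208800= -0.00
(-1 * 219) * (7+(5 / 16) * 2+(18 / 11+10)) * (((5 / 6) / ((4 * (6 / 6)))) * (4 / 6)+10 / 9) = -5272.80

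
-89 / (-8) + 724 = 5881 / 8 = 735.12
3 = 3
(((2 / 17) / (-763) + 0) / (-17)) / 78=0.00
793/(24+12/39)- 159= -39935/316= -126.38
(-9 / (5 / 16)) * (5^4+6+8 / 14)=-636624 / 35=-18189.26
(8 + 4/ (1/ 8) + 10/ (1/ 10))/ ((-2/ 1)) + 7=-63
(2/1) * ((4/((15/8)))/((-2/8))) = -256/15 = -17.07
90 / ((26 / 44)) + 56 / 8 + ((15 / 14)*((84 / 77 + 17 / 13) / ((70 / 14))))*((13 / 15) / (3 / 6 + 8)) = 1937022 / 12155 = 159.36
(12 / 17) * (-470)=-5640 / 17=-331.76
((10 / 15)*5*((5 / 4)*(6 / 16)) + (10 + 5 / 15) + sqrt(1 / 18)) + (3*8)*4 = sqrt(2) / 6 + 5179 / 48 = 108.13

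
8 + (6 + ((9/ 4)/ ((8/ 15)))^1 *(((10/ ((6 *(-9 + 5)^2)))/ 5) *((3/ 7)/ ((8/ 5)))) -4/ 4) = 373411/ 28672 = 13.02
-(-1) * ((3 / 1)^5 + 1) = 244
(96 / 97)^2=9216 / 9409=0.98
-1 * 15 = -15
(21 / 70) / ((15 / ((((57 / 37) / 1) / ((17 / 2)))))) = 57 / 15725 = 0.00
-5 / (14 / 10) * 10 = -250 / 7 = -35.71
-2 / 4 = -1 / 2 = -0.50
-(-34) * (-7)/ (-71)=238/ 71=3.35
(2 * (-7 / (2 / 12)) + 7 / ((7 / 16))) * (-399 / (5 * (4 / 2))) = 2713.20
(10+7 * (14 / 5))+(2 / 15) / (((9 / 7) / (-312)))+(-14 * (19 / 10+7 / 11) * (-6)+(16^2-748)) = -139442 / 495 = -281.70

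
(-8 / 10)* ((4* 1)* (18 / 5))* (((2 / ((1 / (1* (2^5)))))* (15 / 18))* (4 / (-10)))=6144 / 25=245.76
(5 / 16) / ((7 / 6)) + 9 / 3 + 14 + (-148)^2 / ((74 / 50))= 829767 / 56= 14817.27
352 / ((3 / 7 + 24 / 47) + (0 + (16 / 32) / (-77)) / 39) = 99363264 / 265075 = 374.85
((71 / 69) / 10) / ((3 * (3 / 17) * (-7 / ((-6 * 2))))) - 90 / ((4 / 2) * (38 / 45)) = -14579393 / 275310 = -52.96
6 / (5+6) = 6 / 11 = 0.55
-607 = -607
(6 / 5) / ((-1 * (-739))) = 6 / 3695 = 0.00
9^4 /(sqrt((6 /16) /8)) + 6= 30309.96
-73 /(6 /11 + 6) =-803 /72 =-11.15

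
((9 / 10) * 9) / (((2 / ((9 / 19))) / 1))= 729 / 380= 1.92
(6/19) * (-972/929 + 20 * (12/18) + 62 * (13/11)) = 5246012/194161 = 27.02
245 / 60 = 49 / 12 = 4.08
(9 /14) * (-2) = -1.29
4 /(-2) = -2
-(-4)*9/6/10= 0.60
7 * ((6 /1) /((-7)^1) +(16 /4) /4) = 1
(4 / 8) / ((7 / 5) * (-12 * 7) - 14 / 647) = -3235 / 761012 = -0.00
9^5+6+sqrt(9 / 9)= 59056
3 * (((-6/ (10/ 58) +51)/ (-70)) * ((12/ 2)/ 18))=-81/ 350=-0.23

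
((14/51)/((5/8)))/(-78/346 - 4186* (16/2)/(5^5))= -12110000/301680249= -0.04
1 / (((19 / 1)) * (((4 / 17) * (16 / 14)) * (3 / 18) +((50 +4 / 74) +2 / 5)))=66045 / 63368762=0.00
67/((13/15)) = 1005/13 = 77.31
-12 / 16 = -0.75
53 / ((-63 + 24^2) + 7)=53 / 520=0.10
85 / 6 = 14.17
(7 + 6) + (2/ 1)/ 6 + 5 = 55/ 3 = 18.33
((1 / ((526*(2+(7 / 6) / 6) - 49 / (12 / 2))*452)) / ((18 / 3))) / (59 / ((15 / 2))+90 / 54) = 9 / 266688136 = 0.00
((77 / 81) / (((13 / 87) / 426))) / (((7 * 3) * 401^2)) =45298 / 56441151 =0.00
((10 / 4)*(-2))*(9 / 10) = -9 / 2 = -4.50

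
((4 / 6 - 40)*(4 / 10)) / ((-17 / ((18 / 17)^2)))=25488 / 24565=1.04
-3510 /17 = -206.47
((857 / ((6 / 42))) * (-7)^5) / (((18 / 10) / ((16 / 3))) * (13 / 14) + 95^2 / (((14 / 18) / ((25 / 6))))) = -112924216160 / 54150351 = -2085.38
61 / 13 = 4.69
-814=-814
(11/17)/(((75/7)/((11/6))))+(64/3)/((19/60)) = 9808093/145350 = 67.48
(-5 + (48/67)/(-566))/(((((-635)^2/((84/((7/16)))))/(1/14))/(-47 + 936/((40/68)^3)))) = -739921100352/955693653125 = -0.77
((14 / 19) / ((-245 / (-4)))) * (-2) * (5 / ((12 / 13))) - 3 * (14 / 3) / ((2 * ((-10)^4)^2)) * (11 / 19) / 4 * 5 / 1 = -4160001617 / 31920000000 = -0.13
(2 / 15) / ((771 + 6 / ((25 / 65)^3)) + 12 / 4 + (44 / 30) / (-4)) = 100 / 659317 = 0.00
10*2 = 20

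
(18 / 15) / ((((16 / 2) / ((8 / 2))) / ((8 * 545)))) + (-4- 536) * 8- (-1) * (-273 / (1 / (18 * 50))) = -247404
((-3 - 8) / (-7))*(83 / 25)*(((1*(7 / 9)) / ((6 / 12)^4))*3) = 14608 / 75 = 194.77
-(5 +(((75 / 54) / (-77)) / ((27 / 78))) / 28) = -872855 / 174636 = -5.00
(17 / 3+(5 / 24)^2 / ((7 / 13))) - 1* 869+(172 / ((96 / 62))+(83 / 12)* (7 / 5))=-14968519 / 20160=-742.49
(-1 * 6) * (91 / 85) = -546 / 85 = -6.42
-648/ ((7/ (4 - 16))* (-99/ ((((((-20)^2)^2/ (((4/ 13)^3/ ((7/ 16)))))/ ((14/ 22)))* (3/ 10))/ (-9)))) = 9886500/ 7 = 1412357.14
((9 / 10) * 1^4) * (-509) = -4581 / 10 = -458.10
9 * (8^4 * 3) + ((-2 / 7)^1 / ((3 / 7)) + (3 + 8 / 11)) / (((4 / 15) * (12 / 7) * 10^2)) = 1167852227 / 10560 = 110592.07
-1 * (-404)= 404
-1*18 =-18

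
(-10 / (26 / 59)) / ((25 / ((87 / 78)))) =-1711 / 1690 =-1.01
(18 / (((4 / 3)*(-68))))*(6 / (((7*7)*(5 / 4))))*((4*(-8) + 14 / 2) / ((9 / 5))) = 0.27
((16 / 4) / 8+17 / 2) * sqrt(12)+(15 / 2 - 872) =-1729 / 2+18 * sqrt(3) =-833.32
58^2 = 3364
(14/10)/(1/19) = 133/5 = 26.60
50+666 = 716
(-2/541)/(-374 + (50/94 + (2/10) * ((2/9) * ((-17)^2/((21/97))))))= 88830/7548293303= 0.00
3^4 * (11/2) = 891/2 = 445.50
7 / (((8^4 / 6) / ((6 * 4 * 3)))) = 0.74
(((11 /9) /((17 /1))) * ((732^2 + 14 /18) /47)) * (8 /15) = 424373224 /970785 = 437.14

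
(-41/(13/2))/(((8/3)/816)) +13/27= -677315/351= -1929.67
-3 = -3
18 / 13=1.38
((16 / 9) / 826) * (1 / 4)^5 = 1 / 475776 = 0.00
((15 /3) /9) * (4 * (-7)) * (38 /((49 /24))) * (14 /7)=-579.05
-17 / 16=-1.06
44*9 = 396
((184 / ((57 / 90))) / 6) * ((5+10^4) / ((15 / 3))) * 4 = 7363680 / 19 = 387562.11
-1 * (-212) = 212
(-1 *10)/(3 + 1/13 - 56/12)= 195/31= 6.29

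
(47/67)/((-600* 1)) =-0.00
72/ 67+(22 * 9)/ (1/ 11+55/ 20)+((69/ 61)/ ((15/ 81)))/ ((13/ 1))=473134797/ 6641375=71.24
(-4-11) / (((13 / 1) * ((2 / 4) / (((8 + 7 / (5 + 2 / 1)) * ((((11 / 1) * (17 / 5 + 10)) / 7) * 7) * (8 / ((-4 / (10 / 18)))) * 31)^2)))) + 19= -62638248833 / 13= -4818326833.31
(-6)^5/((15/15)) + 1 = -7775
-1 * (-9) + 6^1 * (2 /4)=12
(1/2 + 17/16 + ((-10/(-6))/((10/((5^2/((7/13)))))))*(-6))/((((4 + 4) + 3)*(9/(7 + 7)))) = -1675/264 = -6.34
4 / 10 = 2 / 5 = 0.40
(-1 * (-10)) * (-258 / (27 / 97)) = -83420 / 9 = -9268.89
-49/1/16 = -49/16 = -3.06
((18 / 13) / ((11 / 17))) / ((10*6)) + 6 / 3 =2911 / 1430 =2.04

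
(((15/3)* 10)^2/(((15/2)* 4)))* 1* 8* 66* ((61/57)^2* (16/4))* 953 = 624115888000/3249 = 192094763.93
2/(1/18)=36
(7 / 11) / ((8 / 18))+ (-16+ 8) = -289 / 44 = -6.57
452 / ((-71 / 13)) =-5876 / 71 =-82.76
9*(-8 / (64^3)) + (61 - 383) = -10551305 / 32768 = -322.00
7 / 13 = 0.54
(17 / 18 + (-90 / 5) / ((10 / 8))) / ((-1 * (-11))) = -1211 / 990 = -1.22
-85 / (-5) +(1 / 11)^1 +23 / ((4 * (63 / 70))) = 4649 / 198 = 23.48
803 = 803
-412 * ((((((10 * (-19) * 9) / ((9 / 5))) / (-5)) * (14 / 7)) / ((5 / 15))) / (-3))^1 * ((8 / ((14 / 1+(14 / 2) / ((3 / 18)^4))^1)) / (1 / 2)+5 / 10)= 356878520 / 4543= 78555.69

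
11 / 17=0.65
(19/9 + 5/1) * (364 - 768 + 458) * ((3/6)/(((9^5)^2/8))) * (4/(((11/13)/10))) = 266240/12784876137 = 0.00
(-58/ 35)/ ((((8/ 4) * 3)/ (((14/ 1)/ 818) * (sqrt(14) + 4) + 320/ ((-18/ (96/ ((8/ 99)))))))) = 250503508/ 42945 - 29 * sqrt(14)/ 6135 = 5833.11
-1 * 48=-48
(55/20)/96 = 0.03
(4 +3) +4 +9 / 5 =64 / 5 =12.80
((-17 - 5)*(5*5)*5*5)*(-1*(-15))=-206250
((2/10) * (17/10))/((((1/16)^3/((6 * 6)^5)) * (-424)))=-263148797952/1325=-198602866.38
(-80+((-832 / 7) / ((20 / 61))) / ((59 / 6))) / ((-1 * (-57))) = -2.05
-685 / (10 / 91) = -12467 / 2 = -6233.50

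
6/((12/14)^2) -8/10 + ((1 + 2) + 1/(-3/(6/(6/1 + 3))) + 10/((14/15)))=13141/630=20.86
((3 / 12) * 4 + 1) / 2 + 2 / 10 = 6 / 5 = 1.20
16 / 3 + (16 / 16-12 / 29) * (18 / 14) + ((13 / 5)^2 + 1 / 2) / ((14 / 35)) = 295207 / 12180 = 24.24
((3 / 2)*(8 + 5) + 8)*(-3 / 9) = -9.17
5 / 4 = 1.25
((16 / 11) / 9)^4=65536 / 96059601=0.00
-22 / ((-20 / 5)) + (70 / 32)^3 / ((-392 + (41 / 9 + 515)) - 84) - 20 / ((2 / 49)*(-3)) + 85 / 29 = 490353733 / 2850816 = 172.00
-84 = -84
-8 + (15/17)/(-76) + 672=857873/1292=663.99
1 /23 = 0.04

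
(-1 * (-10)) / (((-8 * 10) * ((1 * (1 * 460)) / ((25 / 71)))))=-5 / 52256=-0.00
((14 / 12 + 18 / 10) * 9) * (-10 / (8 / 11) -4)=-18957 / 40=-473.92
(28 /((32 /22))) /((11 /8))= 14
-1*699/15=-233/5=-46.60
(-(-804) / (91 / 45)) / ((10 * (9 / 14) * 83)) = 804 / 1079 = 0.75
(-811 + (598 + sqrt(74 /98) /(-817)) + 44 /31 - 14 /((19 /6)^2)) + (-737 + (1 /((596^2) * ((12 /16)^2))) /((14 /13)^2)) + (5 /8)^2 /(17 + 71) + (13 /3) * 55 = -439139398913944913 /617081701243392 - sqrt(37) /5719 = -711.64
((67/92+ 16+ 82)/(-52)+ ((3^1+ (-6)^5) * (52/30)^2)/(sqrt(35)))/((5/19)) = -33278804 * sqrt(35)/13125 - 172577/23920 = -15007.60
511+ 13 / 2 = 1035 / 2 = 517.50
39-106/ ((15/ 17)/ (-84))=50651/ 5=10130.20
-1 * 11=-11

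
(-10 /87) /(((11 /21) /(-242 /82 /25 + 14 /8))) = -46837 /130790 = -0.36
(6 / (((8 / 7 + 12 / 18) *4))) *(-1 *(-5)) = 315 / 76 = 4.14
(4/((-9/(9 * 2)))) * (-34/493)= 16/29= 0.55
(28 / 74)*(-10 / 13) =-0.29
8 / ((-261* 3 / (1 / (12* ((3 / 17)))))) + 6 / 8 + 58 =1655909 / 28188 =58.75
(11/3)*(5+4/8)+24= 44.17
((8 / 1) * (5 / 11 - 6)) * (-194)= 94672 / 11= 8606.55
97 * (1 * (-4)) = -388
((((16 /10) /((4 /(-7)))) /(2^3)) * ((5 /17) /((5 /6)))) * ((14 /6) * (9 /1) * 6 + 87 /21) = -2733 /170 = -16.08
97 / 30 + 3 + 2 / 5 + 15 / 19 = 4231 / 570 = 7.42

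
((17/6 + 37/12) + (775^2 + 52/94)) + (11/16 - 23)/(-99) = 4968425383/8272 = 600631.70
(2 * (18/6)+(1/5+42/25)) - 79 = -71.12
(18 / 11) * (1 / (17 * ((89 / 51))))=54 / 979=0.06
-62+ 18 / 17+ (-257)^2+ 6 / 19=21314245 / 323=65988.37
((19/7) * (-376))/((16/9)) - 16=-8261/14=-590.07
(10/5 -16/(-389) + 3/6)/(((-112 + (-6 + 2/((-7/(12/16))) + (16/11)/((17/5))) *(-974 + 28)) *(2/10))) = 392105/165475154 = 0.00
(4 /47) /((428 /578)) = 578 /5029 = 0.11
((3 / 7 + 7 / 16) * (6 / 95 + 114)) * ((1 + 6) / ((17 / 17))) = 691.51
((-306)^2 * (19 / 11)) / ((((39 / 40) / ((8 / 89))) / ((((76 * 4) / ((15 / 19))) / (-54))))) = -4059650048 / 38181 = -106326.45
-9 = -9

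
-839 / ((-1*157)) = 839 / 157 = 5.34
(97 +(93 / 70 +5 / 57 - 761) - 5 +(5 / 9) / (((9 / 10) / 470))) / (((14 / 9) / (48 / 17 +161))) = -22649732701 / 569772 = -39752.27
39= 39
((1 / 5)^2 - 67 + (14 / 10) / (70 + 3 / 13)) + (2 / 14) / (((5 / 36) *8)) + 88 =6770787 / 319550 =21.19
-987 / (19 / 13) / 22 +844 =813.30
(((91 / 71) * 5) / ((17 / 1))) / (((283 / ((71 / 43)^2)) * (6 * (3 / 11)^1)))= 355355 / 160119702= 0.00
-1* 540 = -540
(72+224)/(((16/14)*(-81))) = -259/81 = -3.20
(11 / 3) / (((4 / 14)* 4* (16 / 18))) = 231 / 64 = 3.61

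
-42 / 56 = -0.75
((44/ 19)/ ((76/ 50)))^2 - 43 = -5301303/ 130321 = -40.68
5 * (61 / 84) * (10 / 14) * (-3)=-1525 / 196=-7.78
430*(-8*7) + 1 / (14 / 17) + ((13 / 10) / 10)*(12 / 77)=-13243321 / 550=-24078.77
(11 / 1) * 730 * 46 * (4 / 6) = 738760 / 3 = 246253.33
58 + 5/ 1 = 63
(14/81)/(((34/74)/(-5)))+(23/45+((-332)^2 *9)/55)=1365902291/75735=18035.28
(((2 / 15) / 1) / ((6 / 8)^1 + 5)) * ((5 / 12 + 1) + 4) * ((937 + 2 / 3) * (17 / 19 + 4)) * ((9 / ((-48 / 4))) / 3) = -144.12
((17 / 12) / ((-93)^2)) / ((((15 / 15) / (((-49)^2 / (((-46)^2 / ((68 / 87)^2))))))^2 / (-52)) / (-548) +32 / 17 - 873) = -932981045005242688 / 4961897830645281137286117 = -0.00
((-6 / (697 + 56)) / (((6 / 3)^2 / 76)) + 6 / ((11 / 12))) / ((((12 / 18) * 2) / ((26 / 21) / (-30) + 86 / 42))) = 9.62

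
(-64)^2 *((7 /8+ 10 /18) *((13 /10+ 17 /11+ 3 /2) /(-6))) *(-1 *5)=6301952 /297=21218.69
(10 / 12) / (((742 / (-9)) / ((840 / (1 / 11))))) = -4950 / 53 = -93.40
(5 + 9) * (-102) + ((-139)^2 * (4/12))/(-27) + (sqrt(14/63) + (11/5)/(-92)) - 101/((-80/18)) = -24499639/14904 + sqrt(2)/3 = -1643.36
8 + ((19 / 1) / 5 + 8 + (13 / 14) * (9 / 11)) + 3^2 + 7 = 28151 / 770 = 36.56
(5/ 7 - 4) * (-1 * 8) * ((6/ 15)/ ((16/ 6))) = 138/ 35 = 3.94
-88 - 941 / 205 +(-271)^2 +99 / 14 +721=212599501 / 2870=74076.48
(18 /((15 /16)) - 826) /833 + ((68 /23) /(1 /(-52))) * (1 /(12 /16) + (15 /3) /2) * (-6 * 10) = 147270366 /4165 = 35359.03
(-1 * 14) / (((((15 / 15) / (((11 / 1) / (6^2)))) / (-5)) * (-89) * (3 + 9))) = -385 / 19224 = -0.02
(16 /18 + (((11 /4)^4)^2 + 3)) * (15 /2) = 9657618445 /393216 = 24560.59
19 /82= 0.23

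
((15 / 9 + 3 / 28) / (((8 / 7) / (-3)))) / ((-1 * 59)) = 149 / 1888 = 0.08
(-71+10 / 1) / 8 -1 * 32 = -317 / 8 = -39.62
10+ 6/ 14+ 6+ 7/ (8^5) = 3768369/ 229376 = 16.43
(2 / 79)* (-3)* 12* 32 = -2304 / 79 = -29.16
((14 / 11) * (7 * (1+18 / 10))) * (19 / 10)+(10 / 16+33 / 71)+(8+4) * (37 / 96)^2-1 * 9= 618832477 / 14995200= 41.27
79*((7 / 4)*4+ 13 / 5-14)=-1738 / 5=-347.60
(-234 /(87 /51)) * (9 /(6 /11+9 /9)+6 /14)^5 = -53343380575420416 /40708385963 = -1310378.18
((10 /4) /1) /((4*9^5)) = 5 /472392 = 0.00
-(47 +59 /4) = -247 /4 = -61.75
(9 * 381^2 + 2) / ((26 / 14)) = 9145157 / 13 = 703473.62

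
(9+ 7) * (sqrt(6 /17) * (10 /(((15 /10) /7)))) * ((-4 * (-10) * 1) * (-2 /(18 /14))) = -27600.91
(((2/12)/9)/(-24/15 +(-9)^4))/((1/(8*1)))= 20/885519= 0.00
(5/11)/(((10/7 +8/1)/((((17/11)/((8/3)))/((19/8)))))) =595/50578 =0.01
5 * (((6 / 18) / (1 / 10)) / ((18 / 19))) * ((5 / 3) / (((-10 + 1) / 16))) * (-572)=21736000 / 729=29816.19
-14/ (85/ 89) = -1246/ 85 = -14.66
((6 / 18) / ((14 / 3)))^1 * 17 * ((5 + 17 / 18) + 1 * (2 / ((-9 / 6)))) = 1411 / 252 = 5.60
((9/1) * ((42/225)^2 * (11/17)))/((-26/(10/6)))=-1078/82875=-0.01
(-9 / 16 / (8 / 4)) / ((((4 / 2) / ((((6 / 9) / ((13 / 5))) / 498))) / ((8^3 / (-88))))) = 5 / 11869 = 0.00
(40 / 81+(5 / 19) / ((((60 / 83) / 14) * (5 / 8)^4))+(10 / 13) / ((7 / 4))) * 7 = 3005254816 / 12504375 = 240.34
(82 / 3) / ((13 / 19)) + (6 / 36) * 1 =1043 / 26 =40.12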